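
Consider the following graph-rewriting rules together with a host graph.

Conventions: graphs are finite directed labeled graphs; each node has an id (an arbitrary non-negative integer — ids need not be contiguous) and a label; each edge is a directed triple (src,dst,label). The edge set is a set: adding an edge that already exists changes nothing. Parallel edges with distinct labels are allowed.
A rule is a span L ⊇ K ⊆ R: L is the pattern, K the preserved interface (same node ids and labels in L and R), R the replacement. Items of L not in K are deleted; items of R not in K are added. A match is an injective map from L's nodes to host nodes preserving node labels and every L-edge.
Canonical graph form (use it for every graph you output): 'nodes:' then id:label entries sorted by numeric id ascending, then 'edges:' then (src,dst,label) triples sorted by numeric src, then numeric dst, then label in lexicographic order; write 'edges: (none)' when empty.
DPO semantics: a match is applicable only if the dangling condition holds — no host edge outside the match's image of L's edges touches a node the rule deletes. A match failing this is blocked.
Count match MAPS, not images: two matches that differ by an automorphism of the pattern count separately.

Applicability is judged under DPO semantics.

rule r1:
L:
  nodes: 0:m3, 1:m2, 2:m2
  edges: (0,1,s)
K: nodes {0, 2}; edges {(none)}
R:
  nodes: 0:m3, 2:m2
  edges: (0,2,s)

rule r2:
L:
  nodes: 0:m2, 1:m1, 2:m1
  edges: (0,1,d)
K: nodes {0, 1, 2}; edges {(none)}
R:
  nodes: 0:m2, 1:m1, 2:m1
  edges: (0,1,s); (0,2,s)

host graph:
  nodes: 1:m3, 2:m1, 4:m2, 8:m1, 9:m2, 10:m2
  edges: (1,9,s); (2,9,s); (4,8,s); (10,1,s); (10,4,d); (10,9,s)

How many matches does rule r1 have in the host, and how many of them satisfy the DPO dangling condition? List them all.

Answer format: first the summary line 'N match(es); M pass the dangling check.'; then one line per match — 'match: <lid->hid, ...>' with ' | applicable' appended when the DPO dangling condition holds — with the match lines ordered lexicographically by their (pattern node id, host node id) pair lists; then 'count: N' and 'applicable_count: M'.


2 match(es); 0 pass the dangling check.
match: 0->1, 1->9, 2->4
match: 0->1, 1->9, 2->10
count: 2
applicable_count: 0


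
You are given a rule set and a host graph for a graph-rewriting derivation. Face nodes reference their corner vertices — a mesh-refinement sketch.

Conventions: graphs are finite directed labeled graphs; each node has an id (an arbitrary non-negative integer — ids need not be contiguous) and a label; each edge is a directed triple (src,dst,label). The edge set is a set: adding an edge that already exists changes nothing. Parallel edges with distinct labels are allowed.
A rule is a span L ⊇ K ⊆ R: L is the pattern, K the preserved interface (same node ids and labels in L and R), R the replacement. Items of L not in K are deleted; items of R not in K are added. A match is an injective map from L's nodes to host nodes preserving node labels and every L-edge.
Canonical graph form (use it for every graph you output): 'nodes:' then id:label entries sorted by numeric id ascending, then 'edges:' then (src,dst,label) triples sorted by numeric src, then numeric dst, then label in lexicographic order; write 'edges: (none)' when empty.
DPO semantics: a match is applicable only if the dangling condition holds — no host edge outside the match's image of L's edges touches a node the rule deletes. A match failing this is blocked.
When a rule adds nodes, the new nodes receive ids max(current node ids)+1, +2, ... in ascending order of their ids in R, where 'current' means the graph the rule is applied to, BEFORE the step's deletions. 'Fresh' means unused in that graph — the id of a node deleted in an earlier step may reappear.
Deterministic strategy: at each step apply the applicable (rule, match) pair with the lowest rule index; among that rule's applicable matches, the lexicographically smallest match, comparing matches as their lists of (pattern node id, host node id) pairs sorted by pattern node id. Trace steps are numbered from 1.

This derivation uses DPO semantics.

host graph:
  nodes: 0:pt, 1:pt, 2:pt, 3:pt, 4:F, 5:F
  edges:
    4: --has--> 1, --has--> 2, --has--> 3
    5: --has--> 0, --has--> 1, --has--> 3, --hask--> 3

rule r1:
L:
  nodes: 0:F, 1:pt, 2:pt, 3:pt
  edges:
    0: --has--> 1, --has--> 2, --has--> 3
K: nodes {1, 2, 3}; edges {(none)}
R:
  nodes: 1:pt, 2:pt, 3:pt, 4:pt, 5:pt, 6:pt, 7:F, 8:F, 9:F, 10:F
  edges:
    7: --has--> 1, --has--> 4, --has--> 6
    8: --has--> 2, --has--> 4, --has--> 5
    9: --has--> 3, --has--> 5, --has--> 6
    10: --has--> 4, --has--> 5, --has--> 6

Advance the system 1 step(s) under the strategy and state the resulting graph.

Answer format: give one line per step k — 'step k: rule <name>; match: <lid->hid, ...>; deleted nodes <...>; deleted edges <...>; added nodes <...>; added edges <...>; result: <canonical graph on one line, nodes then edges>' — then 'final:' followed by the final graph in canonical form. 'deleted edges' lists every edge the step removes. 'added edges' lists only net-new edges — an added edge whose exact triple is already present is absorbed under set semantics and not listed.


step 1: rule r1; match: 0->4, 1->1, 2->2, 3->3; deleted nodes 4; deleted edges (4,1,has); (4,2,has); (4,3,has); added nodes 6, 7, 8, 9, 10, 11, 12; added edges (9,1,has); (9,6,has); (9,8,has); (10,2,has); (10,6,has); (10,7,has); (11,3,has); (11,7,has); (11,8,has); (12,6,has); (12,7,has); (12,8,has); result: nodes: 0:pt, 1:pt, 2:pt, 3:pt, 5:F, 6:pt, 7:pt, 8:pt, 9:F, 10:F, 11:F, 12:F edges: (5,0,has); (5,1,has); (5,3,has); (5,3,hask); (9,1,has); (9,6,has); (9,8,has); (10,2,has); (10,6,has); (10,7,has); (11,3,has); (11,7,has); (11,8,has); (12,6,has); (12,7,has); (12,8,has)
final:
nodes: 0:pt, 1:pt, 2:pt, 3:pt, 5:F, 6:pt, 7:pt, 8:pt, 9:F, 10:F, 11:F, 12:F
edges: (5,0,has); (5,1,has); (5,3,has); (5,3,hask); (9,1,has); (9,6,has); (9,8,has); (10,2,has); (10,6,has); (10,7,has); (11,3,has); (11,7,has); (11,8,has); (12,6,has); (12,7,has); (12,8,has)


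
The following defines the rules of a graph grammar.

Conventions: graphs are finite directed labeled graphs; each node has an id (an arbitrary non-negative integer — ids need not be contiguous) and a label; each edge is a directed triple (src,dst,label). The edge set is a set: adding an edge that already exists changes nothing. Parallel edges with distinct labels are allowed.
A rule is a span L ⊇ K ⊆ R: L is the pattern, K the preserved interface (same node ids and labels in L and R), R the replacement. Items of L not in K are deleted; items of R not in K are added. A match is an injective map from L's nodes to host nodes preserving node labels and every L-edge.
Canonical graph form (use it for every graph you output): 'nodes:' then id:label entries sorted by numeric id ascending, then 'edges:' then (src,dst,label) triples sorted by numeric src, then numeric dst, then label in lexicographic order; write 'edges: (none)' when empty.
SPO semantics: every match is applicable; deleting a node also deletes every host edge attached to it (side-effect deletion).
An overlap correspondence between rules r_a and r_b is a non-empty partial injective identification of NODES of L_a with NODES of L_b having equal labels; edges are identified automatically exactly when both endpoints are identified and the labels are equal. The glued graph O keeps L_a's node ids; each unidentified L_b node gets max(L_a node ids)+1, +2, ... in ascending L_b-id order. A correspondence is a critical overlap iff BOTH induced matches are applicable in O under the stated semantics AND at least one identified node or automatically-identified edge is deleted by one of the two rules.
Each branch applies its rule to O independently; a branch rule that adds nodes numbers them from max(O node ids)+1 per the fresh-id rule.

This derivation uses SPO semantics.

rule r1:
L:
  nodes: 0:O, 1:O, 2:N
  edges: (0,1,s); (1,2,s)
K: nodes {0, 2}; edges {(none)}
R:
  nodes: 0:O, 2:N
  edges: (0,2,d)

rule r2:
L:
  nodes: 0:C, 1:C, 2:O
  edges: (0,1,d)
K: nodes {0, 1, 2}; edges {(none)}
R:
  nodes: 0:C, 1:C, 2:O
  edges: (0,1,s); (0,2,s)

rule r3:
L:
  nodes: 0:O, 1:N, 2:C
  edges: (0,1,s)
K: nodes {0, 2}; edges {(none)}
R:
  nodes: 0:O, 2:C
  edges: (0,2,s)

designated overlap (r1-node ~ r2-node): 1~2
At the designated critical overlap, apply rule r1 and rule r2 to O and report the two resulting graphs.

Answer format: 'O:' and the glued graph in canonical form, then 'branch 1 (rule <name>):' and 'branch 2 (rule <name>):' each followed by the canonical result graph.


O:
nodes: 0:O, 1:O, 2:N, 3:C, 4:C
edges: (0,1,s); (1,2,s); (3,4,d)
branch 1 (rule r1):
nodes: 0:O, 2:N, 3:C, 4:C
edges: (0,2,d); (3,4,d)
branch 2 (rule r2):
nodes: 0:O, 1:O, 2:N, 3:C, 4:C
edges: (0,1,s); (1,2,s); (3,1,s); (3,4,s)


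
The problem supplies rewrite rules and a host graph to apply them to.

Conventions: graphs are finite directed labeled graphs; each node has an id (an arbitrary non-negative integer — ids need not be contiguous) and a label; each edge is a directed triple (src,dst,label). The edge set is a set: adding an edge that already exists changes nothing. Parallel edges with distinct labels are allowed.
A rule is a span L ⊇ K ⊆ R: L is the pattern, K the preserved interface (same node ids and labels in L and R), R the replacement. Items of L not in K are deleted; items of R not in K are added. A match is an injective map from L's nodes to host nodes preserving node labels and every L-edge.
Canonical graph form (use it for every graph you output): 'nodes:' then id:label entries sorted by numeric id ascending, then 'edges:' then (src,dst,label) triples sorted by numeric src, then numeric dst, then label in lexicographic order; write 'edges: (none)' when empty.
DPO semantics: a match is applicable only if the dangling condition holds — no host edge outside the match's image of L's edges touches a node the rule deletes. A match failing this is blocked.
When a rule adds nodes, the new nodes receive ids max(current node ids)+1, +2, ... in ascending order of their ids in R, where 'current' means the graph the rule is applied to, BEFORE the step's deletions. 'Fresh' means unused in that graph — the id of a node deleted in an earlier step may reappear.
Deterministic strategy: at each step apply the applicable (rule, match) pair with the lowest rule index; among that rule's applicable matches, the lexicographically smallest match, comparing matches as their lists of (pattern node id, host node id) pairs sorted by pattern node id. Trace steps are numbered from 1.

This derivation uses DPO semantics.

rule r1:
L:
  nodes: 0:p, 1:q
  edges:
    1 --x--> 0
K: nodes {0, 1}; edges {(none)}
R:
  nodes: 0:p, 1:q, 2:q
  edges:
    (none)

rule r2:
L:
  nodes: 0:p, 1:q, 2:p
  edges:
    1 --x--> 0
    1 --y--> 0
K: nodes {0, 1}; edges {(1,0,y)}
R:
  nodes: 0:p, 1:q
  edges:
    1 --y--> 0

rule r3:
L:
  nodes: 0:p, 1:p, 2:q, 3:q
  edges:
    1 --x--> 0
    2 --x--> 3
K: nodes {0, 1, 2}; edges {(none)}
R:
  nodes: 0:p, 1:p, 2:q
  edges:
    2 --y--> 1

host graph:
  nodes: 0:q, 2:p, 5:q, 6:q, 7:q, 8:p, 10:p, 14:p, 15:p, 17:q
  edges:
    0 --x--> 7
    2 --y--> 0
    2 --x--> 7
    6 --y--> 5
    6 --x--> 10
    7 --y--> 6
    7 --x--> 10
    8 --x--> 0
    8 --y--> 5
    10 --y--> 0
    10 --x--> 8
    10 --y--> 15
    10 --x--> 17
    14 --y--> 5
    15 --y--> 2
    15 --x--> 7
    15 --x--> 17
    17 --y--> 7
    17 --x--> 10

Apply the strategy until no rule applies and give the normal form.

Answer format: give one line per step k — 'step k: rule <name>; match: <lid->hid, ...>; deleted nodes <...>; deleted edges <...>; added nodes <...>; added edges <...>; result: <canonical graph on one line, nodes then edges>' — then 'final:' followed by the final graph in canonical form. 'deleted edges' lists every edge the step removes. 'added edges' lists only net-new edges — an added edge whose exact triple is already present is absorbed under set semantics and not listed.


step 1: rule r1; match: 0->10, 1->6; deleted nodes (none); deleted edges (6,10,x); added nodes 18; added edges (none); result: nodes: 0:q, 2:p, 5:q, 6:q, 7:q, 8:p, 10:p, 14:p, 15:p, 17:q, 18:q edges: (0,7,x); (2,0,y); (2,7,x); (6,5,y); (7,6,y); (7,10,x); (8,0,x); (8,5,y); (10,0,y); (10,8,x); (10,15,y); (10,17,x); (14,5,y); (15,2,y); (15,7,x); (15,17,x); (17,7,y); (17,10,x)
step 2: rule r1; match: 0->10, 1->7; deleted nodes (none); deleted edges (7,10,x); added nodes 19; added edges (none); result: nodes: 0:q, 2:p, 5:q, 6:q, 7:q, 8:p, 10:p, 14:p, 15:p, 17:q, 18:q, 19:q edges: (0,7,x); (2,0,y); (2,7,x); (6,5,y); (7,6,y); (8,0,x); (8,5,y); (10,0,y); (10,8,x); (10,15,y); (10,17,x); (14,5,y); (15,2,y); (15,7,x); (15,17,x); (17,7,y); (17,10,x)
step 3: rule r1; match: 0->10, 1->17; deleted nodes (none); deleted edges (17,10,x); added nodes 20; added edges (none); result: nodes: 0:q, 2:p, 5:q, 6:q, 7:q, 8:p, 10:p, 14:p, 15:p, 17:q, 18:q, 19:q, 20:q edges: (0,7,x); (2,0,y); (2,7,x); (6,5,y); (7,6,y); (8,0,x); (8,5,y); (10,0,y); (10,8,x); (10,15,y); (10,17,x); (14,5,y); (15,2,y); (15,7,x); (15,17,x); (17,7,y)
final:
nodes: 0:q, 2:p, 5:q, 6:q, 7:q, 8:p, 10:p, 14:p, 15:p, 17:q, 18:q, 19:q, 20:q
edges: (0,7,x); (2,0,y); (2,7,x); (6,5,y); (7,6,y); (8,0,x); (8,5,y); (10,0,y); (10,8,x); (10,15,y); (10,17,x); (14,5,y); (15,2,y); (15,7,x); (15,17,x); (17,7,y)


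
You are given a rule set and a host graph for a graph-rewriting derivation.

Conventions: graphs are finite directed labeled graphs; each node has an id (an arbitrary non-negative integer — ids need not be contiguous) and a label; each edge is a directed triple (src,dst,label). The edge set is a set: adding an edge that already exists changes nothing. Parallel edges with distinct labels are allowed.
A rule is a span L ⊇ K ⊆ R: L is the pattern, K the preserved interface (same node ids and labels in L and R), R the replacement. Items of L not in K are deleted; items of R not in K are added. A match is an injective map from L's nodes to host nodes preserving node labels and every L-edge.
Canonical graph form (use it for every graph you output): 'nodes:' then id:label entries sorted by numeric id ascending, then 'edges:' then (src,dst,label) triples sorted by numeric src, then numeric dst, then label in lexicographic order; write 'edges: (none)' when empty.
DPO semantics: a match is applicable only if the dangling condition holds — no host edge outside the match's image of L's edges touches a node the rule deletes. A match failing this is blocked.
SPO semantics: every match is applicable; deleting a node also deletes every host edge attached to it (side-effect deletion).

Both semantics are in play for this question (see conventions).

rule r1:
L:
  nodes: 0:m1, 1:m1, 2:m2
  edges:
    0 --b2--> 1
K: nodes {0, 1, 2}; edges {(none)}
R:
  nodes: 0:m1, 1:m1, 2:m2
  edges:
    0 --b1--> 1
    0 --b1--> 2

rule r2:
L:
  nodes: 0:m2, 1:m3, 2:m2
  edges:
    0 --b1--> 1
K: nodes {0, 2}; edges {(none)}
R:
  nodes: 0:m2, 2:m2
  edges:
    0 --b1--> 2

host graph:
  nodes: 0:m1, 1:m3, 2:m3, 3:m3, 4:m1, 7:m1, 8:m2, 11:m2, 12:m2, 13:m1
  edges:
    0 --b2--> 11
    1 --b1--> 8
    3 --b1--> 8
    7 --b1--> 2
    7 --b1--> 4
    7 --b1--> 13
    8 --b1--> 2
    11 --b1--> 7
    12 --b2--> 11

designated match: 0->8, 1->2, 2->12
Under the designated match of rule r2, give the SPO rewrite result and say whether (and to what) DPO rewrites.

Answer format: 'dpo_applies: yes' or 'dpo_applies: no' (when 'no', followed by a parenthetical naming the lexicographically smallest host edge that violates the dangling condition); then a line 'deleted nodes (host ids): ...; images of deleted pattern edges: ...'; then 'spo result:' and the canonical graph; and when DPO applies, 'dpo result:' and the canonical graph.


dpo_applies: no
(the rule deletes node 2, which keeps host edge (7,2,b1) outside the match image — the dangling condition fails, DPO blocks; SPO proceeds and side-deletes such edges)
deleted nodes (host ids): 2; images of deleted pattern edges: (8,2,b1)
spo result:
nodes: 0:m1, 1:m3, 3:m3, 4:m1, 7:m1, 8:m2, 11:m2, 12:m2, 13:m1
edges: (0,11,b2); (1,8,b1); (3,8,b1); (7,4,b1); (7,13,b1); (8,12,b1); (11,7,b1); (12,11,b2)


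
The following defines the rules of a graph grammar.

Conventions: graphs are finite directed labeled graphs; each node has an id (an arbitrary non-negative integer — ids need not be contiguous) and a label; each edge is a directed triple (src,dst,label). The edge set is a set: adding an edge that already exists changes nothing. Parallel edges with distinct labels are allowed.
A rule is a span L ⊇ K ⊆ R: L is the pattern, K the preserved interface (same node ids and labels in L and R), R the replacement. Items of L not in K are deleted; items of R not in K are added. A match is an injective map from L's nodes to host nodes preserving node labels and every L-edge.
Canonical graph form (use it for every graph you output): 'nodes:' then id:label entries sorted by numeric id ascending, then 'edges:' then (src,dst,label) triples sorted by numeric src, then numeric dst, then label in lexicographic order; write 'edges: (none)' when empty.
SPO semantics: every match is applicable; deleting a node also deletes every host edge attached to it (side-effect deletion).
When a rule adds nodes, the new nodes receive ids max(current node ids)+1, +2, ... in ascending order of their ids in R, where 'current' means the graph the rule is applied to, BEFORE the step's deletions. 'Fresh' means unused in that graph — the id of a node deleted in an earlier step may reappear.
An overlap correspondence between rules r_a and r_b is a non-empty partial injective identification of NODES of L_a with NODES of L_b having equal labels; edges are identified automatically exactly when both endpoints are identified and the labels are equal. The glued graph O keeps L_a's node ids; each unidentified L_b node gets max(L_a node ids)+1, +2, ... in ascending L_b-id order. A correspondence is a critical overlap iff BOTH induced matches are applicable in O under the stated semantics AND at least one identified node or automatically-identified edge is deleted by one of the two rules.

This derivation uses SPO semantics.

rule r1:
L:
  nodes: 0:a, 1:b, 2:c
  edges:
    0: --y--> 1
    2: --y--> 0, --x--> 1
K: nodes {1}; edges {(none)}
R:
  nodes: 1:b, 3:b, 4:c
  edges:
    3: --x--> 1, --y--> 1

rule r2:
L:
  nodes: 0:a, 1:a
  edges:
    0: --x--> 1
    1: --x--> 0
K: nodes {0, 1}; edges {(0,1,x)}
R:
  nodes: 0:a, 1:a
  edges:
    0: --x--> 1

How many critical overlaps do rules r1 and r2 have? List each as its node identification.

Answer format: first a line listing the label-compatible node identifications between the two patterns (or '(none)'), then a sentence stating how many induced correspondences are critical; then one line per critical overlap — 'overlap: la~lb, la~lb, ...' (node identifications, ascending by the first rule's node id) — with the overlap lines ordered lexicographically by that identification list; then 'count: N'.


label-compatible node identifications between L(r1) and L(r2): 0~0, 0~1
2 of the induced correspondences are critical overlaps of r1 and r2.
overlap: 0~0
overlap: 0~1
count: 2


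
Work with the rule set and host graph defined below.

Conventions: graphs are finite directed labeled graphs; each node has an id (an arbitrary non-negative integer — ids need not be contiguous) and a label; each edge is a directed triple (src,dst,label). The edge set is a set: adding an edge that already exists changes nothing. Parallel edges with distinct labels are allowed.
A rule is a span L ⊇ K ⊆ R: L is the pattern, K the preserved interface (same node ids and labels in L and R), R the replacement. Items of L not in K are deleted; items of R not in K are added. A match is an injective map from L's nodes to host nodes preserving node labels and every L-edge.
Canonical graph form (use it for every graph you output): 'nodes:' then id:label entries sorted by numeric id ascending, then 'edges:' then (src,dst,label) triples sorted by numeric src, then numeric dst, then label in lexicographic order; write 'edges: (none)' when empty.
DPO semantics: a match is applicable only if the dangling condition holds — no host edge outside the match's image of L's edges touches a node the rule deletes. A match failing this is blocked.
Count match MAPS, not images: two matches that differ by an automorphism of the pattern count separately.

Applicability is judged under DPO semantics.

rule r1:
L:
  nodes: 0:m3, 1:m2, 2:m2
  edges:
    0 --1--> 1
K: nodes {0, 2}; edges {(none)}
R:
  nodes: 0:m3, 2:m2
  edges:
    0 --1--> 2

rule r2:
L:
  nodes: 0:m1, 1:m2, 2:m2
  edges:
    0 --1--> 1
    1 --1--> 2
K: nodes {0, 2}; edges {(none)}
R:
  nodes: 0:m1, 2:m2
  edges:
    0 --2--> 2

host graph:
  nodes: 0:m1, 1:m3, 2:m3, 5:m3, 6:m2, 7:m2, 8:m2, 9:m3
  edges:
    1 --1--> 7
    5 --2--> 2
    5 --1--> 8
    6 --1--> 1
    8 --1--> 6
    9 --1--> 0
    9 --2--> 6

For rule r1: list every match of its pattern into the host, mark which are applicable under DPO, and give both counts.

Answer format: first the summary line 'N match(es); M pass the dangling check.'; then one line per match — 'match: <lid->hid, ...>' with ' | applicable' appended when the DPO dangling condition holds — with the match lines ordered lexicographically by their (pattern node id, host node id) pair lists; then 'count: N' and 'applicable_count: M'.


4 match(es); 2 pass the dangling check.
match: 0->1, 1->7, 2->6 | applicable
match: 0->1, 1->7, 2->8 | applicable
match: 0->5, 1->8, 2->6
match: 0->5, 1->8, 2->7
count: 4
applicable_count: 2


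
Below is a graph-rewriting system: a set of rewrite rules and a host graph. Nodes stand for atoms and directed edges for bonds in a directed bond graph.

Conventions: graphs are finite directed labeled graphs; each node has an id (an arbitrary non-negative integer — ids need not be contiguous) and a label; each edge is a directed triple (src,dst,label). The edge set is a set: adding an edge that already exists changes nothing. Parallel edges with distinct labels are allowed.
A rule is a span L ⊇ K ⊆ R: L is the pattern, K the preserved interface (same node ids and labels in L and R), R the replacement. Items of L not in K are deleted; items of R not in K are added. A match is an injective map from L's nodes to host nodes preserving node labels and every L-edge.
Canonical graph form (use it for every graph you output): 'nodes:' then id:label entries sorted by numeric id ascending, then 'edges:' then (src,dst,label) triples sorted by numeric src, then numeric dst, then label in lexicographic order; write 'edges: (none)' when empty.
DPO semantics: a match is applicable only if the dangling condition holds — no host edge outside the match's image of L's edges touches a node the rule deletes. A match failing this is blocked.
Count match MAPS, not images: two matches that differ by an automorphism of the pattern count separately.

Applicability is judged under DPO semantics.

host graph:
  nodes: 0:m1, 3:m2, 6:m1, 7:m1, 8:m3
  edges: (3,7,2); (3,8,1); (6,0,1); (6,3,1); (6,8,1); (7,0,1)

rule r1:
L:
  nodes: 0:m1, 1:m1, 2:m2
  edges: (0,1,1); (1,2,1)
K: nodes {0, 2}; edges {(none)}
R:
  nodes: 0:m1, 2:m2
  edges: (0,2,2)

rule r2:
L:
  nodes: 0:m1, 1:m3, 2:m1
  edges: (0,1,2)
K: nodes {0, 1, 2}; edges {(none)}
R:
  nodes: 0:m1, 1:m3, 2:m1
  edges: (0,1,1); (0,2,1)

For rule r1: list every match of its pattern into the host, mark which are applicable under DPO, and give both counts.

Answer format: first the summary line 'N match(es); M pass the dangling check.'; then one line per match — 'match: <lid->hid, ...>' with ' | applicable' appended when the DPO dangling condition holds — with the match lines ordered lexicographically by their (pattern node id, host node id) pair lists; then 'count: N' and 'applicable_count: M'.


0 match(es); 0 pass the dangling check.
count: 0
applicable_count: 0


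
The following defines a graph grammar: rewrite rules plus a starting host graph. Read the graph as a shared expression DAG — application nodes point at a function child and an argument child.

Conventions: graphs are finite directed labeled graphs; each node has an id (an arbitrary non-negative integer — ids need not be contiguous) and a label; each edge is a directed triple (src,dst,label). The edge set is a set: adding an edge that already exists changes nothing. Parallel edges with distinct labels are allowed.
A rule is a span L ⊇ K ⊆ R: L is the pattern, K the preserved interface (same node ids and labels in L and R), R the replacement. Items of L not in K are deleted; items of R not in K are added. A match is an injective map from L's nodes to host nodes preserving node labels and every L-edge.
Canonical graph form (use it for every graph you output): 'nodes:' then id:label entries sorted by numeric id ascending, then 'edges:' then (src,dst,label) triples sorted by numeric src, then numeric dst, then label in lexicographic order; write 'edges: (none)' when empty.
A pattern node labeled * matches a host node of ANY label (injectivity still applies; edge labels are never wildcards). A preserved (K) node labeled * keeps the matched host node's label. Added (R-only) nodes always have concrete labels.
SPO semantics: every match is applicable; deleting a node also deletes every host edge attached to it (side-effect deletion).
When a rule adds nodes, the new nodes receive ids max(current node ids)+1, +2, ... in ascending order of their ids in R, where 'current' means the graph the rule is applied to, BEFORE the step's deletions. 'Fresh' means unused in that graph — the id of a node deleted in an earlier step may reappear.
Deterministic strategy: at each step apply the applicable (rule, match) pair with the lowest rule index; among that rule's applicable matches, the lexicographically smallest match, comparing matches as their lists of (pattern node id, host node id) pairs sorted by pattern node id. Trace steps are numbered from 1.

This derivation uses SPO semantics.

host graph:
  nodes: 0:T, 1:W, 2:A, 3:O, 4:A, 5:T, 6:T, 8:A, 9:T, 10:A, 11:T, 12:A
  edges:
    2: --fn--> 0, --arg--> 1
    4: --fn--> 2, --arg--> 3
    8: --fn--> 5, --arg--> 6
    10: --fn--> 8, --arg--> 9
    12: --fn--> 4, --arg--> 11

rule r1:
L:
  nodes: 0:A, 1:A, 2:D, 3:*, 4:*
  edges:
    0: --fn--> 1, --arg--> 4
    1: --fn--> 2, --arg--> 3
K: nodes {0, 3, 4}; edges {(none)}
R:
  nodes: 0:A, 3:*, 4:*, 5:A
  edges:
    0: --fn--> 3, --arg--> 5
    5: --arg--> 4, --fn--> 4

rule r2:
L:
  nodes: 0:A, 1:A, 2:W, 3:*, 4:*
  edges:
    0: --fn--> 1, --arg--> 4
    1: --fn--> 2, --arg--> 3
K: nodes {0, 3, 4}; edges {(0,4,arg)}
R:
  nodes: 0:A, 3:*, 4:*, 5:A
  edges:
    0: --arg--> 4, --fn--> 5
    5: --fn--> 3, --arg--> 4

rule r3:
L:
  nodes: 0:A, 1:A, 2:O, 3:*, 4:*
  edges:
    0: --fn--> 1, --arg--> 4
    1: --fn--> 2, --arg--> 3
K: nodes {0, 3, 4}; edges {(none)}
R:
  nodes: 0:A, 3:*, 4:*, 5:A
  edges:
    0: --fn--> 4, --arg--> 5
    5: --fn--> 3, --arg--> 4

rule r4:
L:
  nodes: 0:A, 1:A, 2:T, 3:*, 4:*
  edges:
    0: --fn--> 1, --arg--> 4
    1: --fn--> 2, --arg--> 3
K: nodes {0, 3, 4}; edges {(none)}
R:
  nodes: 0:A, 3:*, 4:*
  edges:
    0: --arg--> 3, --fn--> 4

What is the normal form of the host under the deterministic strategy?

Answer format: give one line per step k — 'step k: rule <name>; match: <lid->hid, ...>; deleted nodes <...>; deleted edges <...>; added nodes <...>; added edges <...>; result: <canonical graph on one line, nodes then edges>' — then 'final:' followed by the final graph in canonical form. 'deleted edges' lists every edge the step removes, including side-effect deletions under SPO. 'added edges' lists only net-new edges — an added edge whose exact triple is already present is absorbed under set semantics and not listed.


step 1: rule r4; match: 0->4, 1->2, 2->0, 3->1, 4->3; deleted nodes 0, 2; deleted edges (2,0,fn); (2,1,arg); (4,2,fn); (4,3,arg); added nodes (none); added edges (4,1,arg); (4,3,fn); result: nodes: 1:W, 3:O, 4:A, 5:T, 6:T, 8:A, 9:T, 10:A, 11:T, 12:A edges: (4,1,arg); (4,3,fn); (8,5,fn); (8,6,arg); (10,8,fn); (10,9,arg); (12,4,fn); (12,11,arg)
step 2: rule r3; match: 0->12, 1->4, 2->3, 3->1, 4->11; deleted nodes 3, 4; deleted edges (4,1,arg); (4,3,fn); (12,4,fn); (12,11,arg); added nodes 13; added edges (12,11,fn); (12,13,arg); (13,1,fn); (13,11,arg); result: nodes: 1:W, 5:T, 6:T, 8:A, 9:T, 10:A, 11:T, 12:A, 13:A edges: (8,5,fn); (8,6,arg); (10,8,fn); (10,9,arg); (12,11,fn); (12,13,arg); (13,1,fn); (13,11,arg)
step 3: rule r4; match: 0->10, 1->8, 2->5, 3->6, 4->9; deleted nodes 5, 8; deleted edges (8,5,fn); (8,6,arg); (10,8,fn); (10,9,arg); added nodes (none); added edges (10,6,arg); (10,9,fn); result: nodes: 1:W, 6:T, 9:T, 10:A, 11:T, 12:A, 13:A edges: (10,6,arg); (10,9,fn); (12,11,fn); (12,13,arg); (13,1,fn); (13,11,arg)
final:
nodes: 1:W, 6:T, 9:T, 10:A, 11:T, 12:A, 13:A
edges: (10,6,arg); (10,9,fn); (12,11,fn); (12,13,arg); (13,1,fn); (13,11,arg)


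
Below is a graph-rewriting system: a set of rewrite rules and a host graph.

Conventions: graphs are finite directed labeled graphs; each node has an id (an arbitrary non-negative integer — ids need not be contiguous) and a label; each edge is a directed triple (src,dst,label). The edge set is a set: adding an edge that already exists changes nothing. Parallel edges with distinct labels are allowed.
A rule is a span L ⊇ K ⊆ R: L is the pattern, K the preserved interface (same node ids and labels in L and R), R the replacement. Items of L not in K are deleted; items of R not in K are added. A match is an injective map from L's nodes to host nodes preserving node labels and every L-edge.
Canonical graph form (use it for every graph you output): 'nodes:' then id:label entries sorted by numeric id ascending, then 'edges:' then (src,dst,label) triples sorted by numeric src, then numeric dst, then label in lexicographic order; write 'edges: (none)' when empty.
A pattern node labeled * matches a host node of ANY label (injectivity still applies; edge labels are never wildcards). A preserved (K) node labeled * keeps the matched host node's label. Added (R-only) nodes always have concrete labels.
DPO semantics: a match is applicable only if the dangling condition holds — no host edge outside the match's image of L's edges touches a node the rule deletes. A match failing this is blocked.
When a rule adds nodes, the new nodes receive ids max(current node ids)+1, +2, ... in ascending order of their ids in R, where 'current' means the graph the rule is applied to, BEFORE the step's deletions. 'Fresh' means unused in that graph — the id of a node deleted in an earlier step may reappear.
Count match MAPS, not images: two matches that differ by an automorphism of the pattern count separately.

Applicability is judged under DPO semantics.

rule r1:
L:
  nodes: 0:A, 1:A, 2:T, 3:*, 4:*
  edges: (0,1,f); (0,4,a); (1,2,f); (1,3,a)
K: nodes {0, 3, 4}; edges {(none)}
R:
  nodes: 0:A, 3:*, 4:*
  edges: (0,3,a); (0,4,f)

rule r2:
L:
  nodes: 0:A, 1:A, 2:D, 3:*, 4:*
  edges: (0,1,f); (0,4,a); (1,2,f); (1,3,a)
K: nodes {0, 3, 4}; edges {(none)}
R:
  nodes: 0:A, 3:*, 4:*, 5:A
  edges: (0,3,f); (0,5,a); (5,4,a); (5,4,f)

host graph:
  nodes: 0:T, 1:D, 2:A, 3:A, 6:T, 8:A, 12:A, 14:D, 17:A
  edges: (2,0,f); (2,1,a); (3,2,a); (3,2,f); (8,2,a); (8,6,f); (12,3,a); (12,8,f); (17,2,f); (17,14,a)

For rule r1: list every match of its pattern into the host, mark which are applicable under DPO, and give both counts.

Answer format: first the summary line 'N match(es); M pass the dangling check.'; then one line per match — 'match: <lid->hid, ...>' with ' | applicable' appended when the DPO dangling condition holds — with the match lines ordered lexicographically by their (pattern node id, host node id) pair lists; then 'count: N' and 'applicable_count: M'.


2 match(es); 1 pass the dangling check.
match: 0->12, 1->8, 2->6, 3->2, 4->3 | applicable
match: 0->17, 1->2, 2->0, 3->1, 4->14
count: 2
applicable_count: 1


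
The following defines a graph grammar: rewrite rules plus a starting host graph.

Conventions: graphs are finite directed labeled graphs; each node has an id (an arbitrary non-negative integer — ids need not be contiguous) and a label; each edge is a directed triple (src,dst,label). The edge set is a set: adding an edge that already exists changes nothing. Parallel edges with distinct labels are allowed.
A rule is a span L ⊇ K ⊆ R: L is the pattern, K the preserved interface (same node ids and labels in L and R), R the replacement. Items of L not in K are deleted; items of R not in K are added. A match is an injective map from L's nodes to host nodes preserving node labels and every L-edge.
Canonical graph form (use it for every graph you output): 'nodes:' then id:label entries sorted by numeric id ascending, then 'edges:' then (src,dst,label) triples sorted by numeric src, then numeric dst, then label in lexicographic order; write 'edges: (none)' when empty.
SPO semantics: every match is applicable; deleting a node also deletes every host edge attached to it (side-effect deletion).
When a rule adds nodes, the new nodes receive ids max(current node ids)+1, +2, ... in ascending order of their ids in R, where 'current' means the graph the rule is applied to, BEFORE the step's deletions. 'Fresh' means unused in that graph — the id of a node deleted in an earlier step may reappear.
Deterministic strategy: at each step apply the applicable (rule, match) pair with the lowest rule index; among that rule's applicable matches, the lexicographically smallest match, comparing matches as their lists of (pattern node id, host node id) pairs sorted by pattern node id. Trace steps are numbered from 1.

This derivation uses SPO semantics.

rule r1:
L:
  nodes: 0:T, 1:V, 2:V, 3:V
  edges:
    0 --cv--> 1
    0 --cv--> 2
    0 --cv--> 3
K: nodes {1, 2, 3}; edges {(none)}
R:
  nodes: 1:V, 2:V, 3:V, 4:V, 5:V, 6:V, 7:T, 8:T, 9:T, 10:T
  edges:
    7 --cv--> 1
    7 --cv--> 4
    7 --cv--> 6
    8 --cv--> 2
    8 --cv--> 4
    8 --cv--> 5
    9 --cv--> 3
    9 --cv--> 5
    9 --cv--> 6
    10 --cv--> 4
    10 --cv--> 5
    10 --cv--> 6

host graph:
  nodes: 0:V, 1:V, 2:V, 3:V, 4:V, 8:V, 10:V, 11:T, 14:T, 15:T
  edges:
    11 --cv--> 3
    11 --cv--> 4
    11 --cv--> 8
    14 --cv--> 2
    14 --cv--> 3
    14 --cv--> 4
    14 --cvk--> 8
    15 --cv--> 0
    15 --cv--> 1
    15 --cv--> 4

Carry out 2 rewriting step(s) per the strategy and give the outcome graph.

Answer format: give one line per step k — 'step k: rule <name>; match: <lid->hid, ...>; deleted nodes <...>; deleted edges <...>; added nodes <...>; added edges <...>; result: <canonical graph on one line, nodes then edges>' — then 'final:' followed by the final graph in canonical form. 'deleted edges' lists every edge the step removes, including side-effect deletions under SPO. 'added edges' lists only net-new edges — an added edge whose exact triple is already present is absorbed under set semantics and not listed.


step 1: rule r1; match: 0->11, 1->3, 2->4, 3->8; deleted nodes 11; deleted edges (11,3,cv); (11,4,cv); (11,8,cv); added nodes 16, 17, 18, 19, 20, 21, 22; added edges (19,3,cv); (19,16,cv); (19,18,cv); (20,4,cv); (20,16,cv); (20,17,cv); (21,8,cv); (21,17,cv); (21,18,cv); (22,16,cv); (22,17,cv); (22,18,cv); result: nodes: 0:V, 1:V, 2:V, 3:V, 4:V, 8:V, 10:V, 14:T, 15:T, 16:V, 17:V, 18:V, 19:T, 20:T, 21:T, 22:T edges: (14,2,cv); (14,3,cv); (14,4,cv); (14,8,cvk); (15,0,cv); (15,1,cv); (15,4,cv); (19,3,cv); (19,16,cv); (19,18,cv); (20,4,cv); (20,16,cv); (20,17,cv); (21,8,cv); (21,17,cv); (21,18,cv); (22,16,cv); (22,17,cv); (22,18,cv)
step 2: rule r1; match: 0->14, 1->2, 2->3, 3->4; deleted nodes 14; deleted edges (14,2,cv); (14,3,cv); (14,4,cv); (14,8,cvk); added nodes 23, 24, 25, 26, 27, 28, 29; added edges (26,2,cv); (26,23,cv); (26,25,cv); (27,3,cv); (27,23,cv); (27,24,cv); (28,4,cv); (28,24,cv); (28,25,cv); (29,23,cv); (29,24,cv); (29,25,cv); result: nodes: 0:V, 1:V, 2:V, 3:V, 4:V, 8:V, 10:V, 15:T, 16:V, 17:V, 18:V, 19:T, 20:T, 21:T, 22:T, 23:V, 24:V, 25:V, 26:T, 27:T, 28:T, 29:T edges: (15,0,cv); (15,1,cv); (15,4,cv); (19,3,cv); (19,16,cv); (19,18,cv); (20,4,cv); (20,16,cv); (20,17,cv); (21,8,cv); (21,17,cv); (21,18,cv); (22,16,cv); (22,17,cv); (22,18,cv); (26,2,cv); (26,23,cv); (26,25,cv); (27,3,cv); (27,23,cv); (27,24,cv); (28,4,cv); (28,24,cv); (28,25,cv); (29,23,cv); (29,24,cv); (29,25,cv)
final:
nodes: 0:V, 1:V, 2:V, 3:V, 4:V, 8:V, 10:V, 15:T, 16:V, 17:V, 18:V, 19:T, 20:T, 21:T, 22:T, 23:V, 24:V, 25:V, 26:T, 27:T, 28:T, 29:T
edges: (15,0,cv); (15,1,cv); (15,4,cv); (19,3,cv); (19,16,cv); (19,18,cv); (20,4,cv); (20,16,cv); (20,17,cv); (21,8,cv); (21,17,cv); (21,18,cv); (22,16,cv); (22,17,cv); (22,18,cv); (26,2,cv); (26,23,cv); (26,25,cv); (27,3,cv); (27,23,cv); (27,24,cv); (28,4,cv); (28,24,cv); (28,25,cv); (29,23,cv); (29,24,cv); (29,25,cv)


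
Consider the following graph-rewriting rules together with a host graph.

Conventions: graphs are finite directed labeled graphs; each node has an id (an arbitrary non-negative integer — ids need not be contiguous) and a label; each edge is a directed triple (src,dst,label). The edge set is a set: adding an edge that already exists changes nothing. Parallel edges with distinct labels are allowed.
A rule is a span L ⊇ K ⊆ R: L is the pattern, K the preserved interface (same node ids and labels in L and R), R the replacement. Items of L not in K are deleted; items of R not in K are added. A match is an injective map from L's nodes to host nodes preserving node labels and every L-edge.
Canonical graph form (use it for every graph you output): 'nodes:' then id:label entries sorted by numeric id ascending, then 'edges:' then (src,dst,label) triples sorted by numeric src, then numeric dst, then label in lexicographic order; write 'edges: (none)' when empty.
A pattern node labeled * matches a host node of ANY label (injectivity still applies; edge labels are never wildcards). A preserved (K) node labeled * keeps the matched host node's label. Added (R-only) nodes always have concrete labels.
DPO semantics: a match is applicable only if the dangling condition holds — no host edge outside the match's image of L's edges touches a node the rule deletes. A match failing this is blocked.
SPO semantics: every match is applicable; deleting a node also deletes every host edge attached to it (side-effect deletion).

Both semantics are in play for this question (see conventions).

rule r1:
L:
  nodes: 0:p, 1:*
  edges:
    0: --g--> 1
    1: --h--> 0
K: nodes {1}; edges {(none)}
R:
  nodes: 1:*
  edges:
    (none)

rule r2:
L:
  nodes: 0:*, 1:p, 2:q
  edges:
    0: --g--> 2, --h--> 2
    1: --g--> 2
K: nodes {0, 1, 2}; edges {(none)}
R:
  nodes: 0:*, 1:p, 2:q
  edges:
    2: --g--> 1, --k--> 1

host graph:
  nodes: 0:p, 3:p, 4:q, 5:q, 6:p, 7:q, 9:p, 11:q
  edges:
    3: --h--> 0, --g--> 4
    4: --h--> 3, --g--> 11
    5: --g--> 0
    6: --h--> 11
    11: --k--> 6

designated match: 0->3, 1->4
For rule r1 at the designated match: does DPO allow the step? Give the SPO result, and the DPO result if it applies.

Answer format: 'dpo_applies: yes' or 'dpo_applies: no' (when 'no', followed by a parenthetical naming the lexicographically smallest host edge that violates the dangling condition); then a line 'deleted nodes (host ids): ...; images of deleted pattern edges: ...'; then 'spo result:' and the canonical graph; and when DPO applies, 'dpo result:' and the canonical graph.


dpo_applies: no
(the rule deletes node 3, which keeps host edge (3,0,h) outside the match image — the dangling condition fails, DPO blocks; SPO proceeds and side-deletes such edges)
deleted nodes (host ids): 3; images of deleted pattern edges: (3,4,g); (4,3,h)
spo result:
nodes: 0:p, 4:q, 5:q, 6:p, 7:q, 9:p, 11:q
edges: (4,11,g); (5,0,g); (6,11,h); (11,6,k)


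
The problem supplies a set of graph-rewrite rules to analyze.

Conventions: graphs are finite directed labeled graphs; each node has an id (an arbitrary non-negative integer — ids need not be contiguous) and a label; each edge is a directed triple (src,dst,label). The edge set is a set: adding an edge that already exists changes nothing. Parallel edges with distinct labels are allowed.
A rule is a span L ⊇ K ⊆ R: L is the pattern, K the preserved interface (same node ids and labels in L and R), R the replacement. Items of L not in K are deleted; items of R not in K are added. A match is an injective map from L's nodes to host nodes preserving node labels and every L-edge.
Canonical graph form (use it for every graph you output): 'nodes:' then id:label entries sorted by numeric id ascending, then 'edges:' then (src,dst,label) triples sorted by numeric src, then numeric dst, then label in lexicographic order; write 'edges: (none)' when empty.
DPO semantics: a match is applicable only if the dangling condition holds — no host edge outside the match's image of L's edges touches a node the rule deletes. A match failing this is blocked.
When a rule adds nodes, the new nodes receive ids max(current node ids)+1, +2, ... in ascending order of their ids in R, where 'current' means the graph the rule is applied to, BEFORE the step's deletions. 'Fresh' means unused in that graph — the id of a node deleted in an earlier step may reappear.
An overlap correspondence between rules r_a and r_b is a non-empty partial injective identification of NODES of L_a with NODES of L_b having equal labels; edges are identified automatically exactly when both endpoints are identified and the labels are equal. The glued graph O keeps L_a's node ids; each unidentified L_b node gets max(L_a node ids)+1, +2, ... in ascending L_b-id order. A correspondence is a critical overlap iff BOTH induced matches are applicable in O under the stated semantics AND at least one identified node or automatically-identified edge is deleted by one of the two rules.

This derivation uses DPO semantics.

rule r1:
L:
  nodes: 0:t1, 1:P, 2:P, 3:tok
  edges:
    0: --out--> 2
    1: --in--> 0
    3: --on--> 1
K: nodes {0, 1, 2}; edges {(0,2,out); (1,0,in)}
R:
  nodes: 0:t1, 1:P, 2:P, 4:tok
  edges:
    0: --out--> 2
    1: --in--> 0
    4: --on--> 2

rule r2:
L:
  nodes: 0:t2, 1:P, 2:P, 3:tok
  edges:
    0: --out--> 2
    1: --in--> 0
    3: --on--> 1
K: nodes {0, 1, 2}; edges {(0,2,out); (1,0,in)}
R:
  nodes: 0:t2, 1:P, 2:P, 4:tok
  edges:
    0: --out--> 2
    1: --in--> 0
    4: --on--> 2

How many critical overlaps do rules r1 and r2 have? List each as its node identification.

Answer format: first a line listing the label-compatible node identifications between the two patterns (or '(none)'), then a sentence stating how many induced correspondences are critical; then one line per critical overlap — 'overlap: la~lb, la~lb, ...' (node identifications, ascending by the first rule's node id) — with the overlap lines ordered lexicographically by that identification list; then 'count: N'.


label-compatible node identifications between L(r1) and L(r2): 1~1, 1~2, 2~1, 2~2, 3~3
2 of the induced correspondences are critical overlaps of r1 and r2.
overlap: 1~1, 2~2, 3~3
overlap: 1~1, 3~3
count: 2
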